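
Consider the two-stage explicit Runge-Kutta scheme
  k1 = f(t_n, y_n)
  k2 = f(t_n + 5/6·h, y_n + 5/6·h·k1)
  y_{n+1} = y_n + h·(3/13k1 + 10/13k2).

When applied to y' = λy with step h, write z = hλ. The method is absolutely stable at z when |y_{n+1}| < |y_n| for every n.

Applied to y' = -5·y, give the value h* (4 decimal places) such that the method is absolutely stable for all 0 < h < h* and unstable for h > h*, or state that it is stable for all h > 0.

Set f=λy, z=hλ:
  k1=λy_n ⇒ h·k1=z·y_n;  k2=λ(1+5/6z)y_n ⇒ h·k2=z(1+5/6z)y_n
  y_{n+1}/y_n = 1 + 3/13z + 10/13z(1+5/6z) = 1 + z + 25/39z²
  Hence R(z) = 1 + z + 25/39z².

Solve |R(x)|<1 on ℝ⁻.
x=-1.32: |R|=0.7969
R=1: x+25/39x²=0 ⇒ x=−39/25=-1.5600; min R=1−1/(4·25/39)=0.6100>−1
Confirm numerically:
  x=-1.441: |R|=0.89008 <1
  x=-1.203: |R|=0.72470 <1
  x=-1.151: |R|=0.69823 <1
  x=-1.809: |R|=1.28874 >1
  x=-1.660: |R|=1.10641 >1
  x=-1.607: |R|=1.04842 >1
So |R|<1 on (-1.5600, 0).

(-1.5600,0); λ=-5 ⇒ h* = (39/25)/5 = 0.3120.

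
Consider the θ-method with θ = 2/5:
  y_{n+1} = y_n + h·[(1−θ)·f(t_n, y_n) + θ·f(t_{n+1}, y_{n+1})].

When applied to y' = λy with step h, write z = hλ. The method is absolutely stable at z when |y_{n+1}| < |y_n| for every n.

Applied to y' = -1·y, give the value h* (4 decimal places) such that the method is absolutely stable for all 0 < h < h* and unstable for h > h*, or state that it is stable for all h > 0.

Set f=λy, z=hλ:
  y_{n+1} = y_n + z·[3/5·y_n + 2/5·y_{n+1}] ⇒ (1 − 2/5z)y_{n+1} = (1 + 3/5z)y_n
  R(z) = (1 + 3/5z)/(1 − 2/5z).

Boundary: |R(x)|=1, x<0.
x=-1.56: |R|=0.0394
R=−1: 1+3/5x = −1+2/5x ⇒ -1/5x=2 ⇒ x=2/(-1/5)=-10.0000
Confirm numerically:
  x=-8.678: |R|=0.94087 <1
  x=-7.249: |R|=0.85891 <1
  x=-7.151: |R|=0.85240 <1
  x=-7.070: |R|=0.84692 <1
  x=-10.420: |R|=1.01625 >1
  x=-10.254: |R|=1.00996 >1
  x=-10.178: |R|=1.00702 >1
Interval (-10.0000, 0).

(-10.0000,0); λ=-1 ⇒ h* = (10)/1 = 10.0000.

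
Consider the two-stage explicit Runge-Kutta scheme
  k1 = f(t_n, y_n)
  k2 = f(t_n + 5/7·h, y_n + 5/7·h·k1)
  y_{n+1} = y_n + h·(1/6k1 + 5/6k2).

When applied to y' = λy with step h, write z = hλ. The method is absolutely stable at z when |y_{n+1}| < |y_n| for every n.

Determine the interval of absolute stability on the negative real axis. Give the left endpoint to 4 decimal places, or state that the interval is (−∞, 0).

On y'=λy, z=hλ:
  k1=λy_n ⇒ h·k1=z·y_n;  k2=λ(1+5/7z)y_n ⇒ h·k2=z(1+5/7z)y_n
  y_{n+1}/y_n = 1 + 1/6z + 5/6z(1+5/7z) = 1 + z + 25/42z²
  ⇒ R(z) = 1 + z + 25/42z².

Find x<0 with |R(x)|<1.
x=-1.78: |R|=1.1060
R=1: x+25/42x²=0 ⇒ x=−42/25=-1.6800; min R=1−1/(4·25/42)=0.5800>−1
Confirm numerically:
  x=-1.643: |R|=0.96381 <1
  x=-1.513: |R|=0.84960 <1
  x=-0.876: |R|=0.58077 <1
  x=-0.795: |R|=0.58121 <1
  x=-2.110: |R|=1.54006 >1
  x=-1.770: |R|=1.09482 >1
So |R|<1 on (-1.6800, 0).

(-1.6800, 0).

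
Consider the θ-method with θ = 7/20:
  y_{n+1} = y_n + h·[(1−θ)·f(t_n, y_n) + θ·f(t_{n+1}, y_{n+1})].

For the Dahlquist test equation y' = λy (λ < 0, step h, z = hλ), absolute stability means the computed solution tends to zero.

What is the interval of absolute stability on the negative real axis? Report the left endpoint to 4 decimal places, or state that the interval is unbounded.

Set f=λy, z=hλ:
  y_{n+1} = y_n + z·[13/20·y_n + 7/20·y_{n+1}] ⇒ (1 − 7/20z)y_{n+1} = (1 + 13/20z)y_n
  so R(z) = (1 + 13/20z)/(1 − 7/20z).

Solve |R(x)|<1 on ℝ⁻.
x=-1.67: |R|=0.0540
R=−1: 1+13/20x = −1+7/20x ⇒ -3/10x=2 ⇒ x=2/(-3/10)=-6.6667
Confirm numerically:
  x=-6.647: |R|=0.99823 <1
  x=-6.344: |R|=0.96994 <1
  x=-3.783: |R|=0.62776 <1
  x=-7.205: |R|=1.04586 >1
  x=-7.116: |R|=1.03862 >1
  x=-6.765: |R|=1.00876 >1
Interval (-6.6667, 0).

z∈(-6.6667,0).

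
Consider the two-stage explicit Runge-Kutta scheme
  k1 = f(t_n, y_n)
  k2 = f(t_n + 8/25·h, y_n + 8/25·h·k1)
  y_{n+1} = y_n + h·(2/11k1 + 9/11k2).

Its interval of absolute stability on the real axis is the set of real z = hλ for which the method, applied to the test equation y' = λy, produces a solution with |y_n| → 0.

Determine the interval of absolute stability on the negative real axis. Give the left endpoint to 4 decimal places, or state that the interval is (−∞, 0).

Test eqn y'=λy, z=hλ:
  k1=λy_n ⇒ h·k1=z·y_n;  k2=λ(1+8/25z)y_n ⇒ h·k2=z(1+8/25z)y_n
  y_{n+1}/y_n = 1 + 2/11z + 9/11z(1+8/25z) = 1 + z + 72/275z²
  so R(z) = 1 + z + 72/275z².

Need |R(x)|<1, x<0.
x=-1.77: |R|=0.0503
R=1: x+72/275x²=0 ⇒ x=−275/72=-3.8194; min R=1−1/(4·72/275)=0.0451>−1
Confirm numerically:
  x=-3.619: |R|=0.81007 <1
  x=-3.318: |R|=0.56439 <1
  x=-1.763: |R|=0.05078 <1
  x=-4.296: |R|=1.53602 >1
  x=-3.912: |R|=1.09480 >1
Stable set (-3.8194, 0).

(-3.8194, 0).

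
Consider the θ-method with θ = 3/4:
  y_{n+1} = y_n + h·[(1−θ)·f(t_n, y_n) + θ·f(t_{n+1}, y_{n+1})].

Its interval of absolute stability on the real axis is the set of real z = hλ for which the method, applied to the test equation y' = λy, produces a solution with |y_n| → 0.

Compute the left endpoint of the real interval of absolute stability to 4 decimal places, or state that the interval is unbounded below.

interval (−∞, 0).

With y'=λy (z=hλ):
  y_{n+1} = y_n + z·[1/4·y_n + 3/4·y_{n+1}] ⇒ (1 − 3/4z)y_{n+1} = (1 + 1/4z)y_n
  so R(z) = (1 + 1/4z)/(1 − 3/4z).

Find x<0 with |R(x)|<1.
x=-1.23: |R|=0.3602
x=-2: |R|=0.2000
x=-10: |R|=0.1765
x=-100: |R|=0.3158
θ=3/4≥1/2 ⇒ |1+1/4x|<|1−3/4x| ∀x<0 ⇒ stable on all of ℝ⁻.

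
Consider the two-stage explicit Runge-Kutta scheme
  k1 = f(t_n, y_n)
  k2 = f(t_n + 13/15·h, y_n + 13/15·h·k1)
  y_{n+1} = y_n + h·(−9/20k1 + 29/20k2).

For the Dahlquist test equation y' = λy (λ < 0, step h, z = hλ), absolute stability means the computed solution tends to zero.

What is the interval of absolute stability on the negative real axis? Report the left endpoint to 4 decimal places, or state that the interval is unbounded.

With y'=λy (z=hλ):
  k1=λy_n ⇒ h·k1=z·y_n;  k2=λ(1+13/15z)y_n ⇒ h·k2=z(1+13/15z)y_n
  y_{n+1}/y_n = 1 − 9/20z + 29/20z(1+13/15z) = 1 + z + 377/300z²
  ⇒ R(z) = 1 + z + 377/300z².

Find x<0 with |R(x)|<1.
x=-0.73: |R|=0.9397
R=1: x+377/300x²=0 ⇒ x=−300/377=-0.7958; min R=1−1/(4·377/300)=0.8011>−1
Confirm numerically:
  x=-0.691: |R|=0.90903 <1
  x=-0.441: |R|=0.80340 <1
  x=-0.435: |R|=0.80279 <1
  x=-0.337: |R|=0.80572 <1
  x=-1.221: |R|=1.65249 >1
  x=-1.098: |R|=1.41704 >1
  x=-0.901: |R|=1.11916 >1
So |R|<1 on (-0.7958, 0).

(-0.7958, 0).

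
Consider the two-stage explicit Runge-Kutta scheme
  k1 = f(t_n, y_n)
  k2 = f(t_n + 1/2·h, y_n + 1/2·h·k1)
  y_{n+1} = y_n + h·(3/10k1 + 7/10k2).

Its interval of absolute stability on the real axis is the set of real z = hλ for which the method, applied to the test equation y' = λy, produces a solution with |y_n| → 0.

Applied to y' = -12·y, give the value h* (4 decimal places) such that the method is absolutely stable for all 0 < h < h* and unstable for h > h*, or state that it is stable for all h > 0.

(-2.8571,0); λ=-12 ⇒ h* = (20/7)/12 = 0.2381.

With y'=λy (z=hλ):
  k1=λy_n ⇒ h·k1=z·y_n;  k2=λ(1+1/2z)y_n ⇒ h·k2=z(1+1/2z)y_n
  y_{n+1}/y_n = 1 + 3/10z + 7/10z(1+1/2z) = 1 + z + 7/20z²
  so R(z) = 1 + z + 7/20z².

Need |R(x)|<1, x<0.
x=-1.5: |R|=0.2875
R=1: x+7/20x²=0 ⇒ x=−20/7=-2.8571; min R=1−1/(4·7/20)=0.2857>−1
Confirm numerically:
  x=-2.651: |R|=0.80873 <1
  x=-2.433: |R|=0.63882 <1
  x=-1.689: |R|=0.30945 <1
  x=-3.040: |R|=1.19456 >1
  x=-2.911: |R|=1.05487 >1
Interval (-2.8571, 0).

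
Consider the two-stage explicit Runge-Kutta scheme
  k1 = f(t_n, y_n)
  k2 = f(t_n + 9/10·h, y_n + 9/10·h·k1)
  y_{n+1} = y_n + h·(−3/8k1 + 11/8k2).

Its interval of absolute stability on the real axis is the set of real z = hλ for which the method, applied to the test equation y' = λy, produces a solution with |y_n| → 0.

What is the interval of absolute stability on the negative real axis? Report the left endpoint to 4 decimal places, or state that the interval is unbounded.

Set f=λy, z=hλ:
  k1=λy_n ⇒ h·k1=z·y_n;  k2=λ(1+9/10z)y_n ⇒ h·k2=z(1+9/10z)y_n
  y_{n+1}/y_n = 1 − 3/8z + 11/8z(1+9/10z) = 1 + z + 99/80z²
  so R(z) = 1 + z + 99/80z².

Boundary: |R(x)|=1, x<0.
x=-0.64: |R|=0.8669
R=1: x+99/80x²=0 ⇒ x=−80/99=-0.8081; min R=1−1/(4·99/80)=0.7980>−1
Confirm numerically:
  x=-0.606: |R|=0.84845 <1
  x=-0.495: |R|=0.80822 <1
  x=-0.447: |R|=0.80026 <1
  x=-0.407: |R|=0.79799 <1
  x=-1.200: |R|=1.58200 >1
  x=-1.045: |R|=1.30638 >1
Interval (-0.8081, 0).

(-0.8081, 0).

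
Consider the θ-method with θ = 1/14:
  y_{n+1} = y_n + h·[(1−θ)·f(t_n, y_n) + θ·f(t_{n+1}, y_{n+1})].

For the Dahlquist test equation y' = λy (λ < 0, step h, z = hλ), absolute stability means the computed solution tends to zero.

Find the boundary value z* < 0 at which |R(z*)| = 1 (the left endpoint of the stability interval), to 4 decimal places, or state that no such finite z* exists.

Test eqn y'=λy, z=hλ:
  y_{n+1} = y_n + z·[13/14·y_n + 1/14·y_{n+1}] ⇒ (1 − 1/14z)y_{n+1} = (1 + 13/14z)y_n
  so R(z) = (1 + 13/14z)/(1 − 1/14z).

Boundary: |R(x)|=1, x<0.
x=-1.64: |R|=0.4680
R=−1: 1+13/14x = −1+1/14x ⇒ -6/7x=2 ⇒ x=2/(-6/7)=-2.3333
Confirm numerically:
  x=-1.742: |R|=0.54923 <1
  x=-1.540: |R|=0.38739 <1
  x=-1.369: |R|=0.24706 <1
  x=-2.927: |R|=1.42087 >1
  x=-2.707: |R|=1.26839 >1
So |R|<1 on (-2.3333, 0).

z* = -2.3333.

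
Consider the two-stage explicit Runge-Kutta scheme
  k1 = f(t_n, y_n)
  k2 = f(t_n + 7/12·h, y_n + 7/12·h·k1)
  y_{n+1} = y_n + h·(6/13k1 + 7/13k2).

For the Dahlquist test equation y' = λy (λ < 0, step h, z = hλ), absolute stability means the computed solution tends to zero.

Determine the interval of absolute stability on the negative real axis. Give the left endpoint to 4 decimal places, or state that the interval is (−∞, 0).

With y'=λy (z=hλ):
  k1=λy_n ⇒ h·k1=z·y_n;  k2=λ(1+7/12z)y_n ⇒ h·k2=z(1+7/12z)y_n
  y_{n+1}/y_n = 1 + 6/13z + 7/13z(1+7/12z) = 1 + z + 49/156z²
  R(z) = 1 + z + 49/156z².

Need |R(x)|<1, x<0.
x=-1.05: |R|=0.2963
R=1: x+49/156x²=0 ⇒ x=−156/49=-3.1837; min R=1−1/(4·49/156)=0.2041>−1
Confirm numerically:
  x=-2.940: |R|=0.77498 <1
  x=-2.166: |R|=0.30763 <1
  x=-1.924: |R|=0.23874 <1
  x=-3.616: |R|=1.49103 >1
  x=-3.302: |R|=1.12272 >1
Stable set (-3.1837, 0).

(-3.1837, 0).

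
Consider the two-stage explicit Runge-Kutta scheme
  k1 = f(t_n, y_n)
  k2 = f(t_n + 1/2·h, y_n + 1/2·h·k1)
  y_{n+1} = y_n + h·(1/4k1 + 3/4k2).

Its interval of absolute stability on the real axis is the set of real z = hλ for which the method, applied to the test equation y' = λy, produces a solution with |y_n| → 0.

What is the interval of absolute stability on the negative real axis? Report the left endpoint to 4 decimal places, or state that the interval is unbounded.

On y'=λy, z=hλ:
  k1=λy_n ⇒ h·k1=z·y_n;  k2=λ(1+1/2z)y_n ⇒ h·k2=z(1+1/2z)y_n
  y_{n+1}/y_n = 1 + 1/4z + 3/4z(1+1/2z) = 1 + z + 3/8z²
  Hence R(z) = 1 + z + 3/8z².

Solve |R(x)|<1 on ℝ⁻.
x=-1.63: |R|=0.3663
R=1: x+3/8x²=0 ⇒ x=−8/3=-2.6667; min R=1−1/(4·3/8)=0.3333>−1
Confirm numerically:
  x=-2.342: |R|=0.71486 <1
  x=-1.908: |R|=0.45717 <1
  x=-1.474: |R|=0.34075 <1
  x=-1.424: |R|=0.33642 <1
  x=-3.191: |R|=1.62743 >1
  x=-3.175: |R|=1.60523 >1
  x=-2.743: |R|=1.07852 >1
Stable set (-2.6667, 0).

(-2.6667, 0).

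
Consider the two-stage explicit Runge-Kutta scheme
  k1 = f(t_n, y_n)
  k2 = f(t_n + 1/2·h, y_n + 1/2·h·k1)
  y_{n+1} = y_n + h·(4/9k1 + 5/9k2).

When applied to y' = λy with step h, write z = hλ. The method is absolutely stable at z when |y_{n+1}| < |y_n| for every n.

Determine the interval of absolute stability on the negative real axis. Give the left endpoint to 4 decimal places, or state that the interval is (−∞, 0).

Test eqn y'=λy, z=hλ:
  k1=λy_n ⇒ h·k1=z·y_n;  k2=λ(1+1/2z)y_n ⇒ h·k2=z(1+1/2z)y_n
  y_{n+1}/y_n = 1 + 4/9z + 5/9z(1+1/2z) = 1 + z + 5/18z²
  R(z) = 1 + z + 5/18z².

Boundary: |R(x)|=1, x<0.
x=-0.74: |R|=0.4121
R=1: x+5/18x²=0 ⇒ x=−18/5=-3.6000; min R=1−1/(4·5/18)=0.1000>−1
Confirm numerically:
  x=-3.244: |R|=0.67920 <1
  x=-3.076: |R|=0.55227 <1
  x=-2.342: |R|=0.18160 <1
  x=-1.671: |R|=0.10462 <1
  x=-4.054: |R|=1.51125 >1
  x=-4.028: |R|=1.47888 >1
  x=-3.893: |R|=1.31685 >1
Stable set (-3.6000, 0).

(-3.6000, 0).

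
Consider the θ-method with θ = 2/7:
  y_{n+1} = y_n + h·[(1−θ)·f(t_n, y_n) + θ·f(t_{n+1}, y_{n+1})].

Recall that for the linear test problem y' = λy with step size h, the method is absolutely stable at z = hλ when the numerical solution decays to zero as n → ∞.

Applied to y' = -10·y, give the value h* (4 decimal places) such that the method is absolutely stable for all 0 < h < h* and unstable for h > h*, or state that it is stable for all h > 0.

With y'=λy (z=hλ):
  y_{n+1} = y_n + z·[5/7·y_n + 2/7·y_{n+1}] ⇒ (1 − 2/7z)y_{n+1} = (1 + 5/7z)y_n
  so R(z) = (1 + 5/7z)/(1 − 2/7z).

Boundary: |R(x)|=1, x<0.
x=-1.46: |R|=0.0302
R=−1: 1+5/7x = −1+2/7x ⇒ -3/7x=2 ⇒ x=2/(-3/7)=-4.6667
Confirm numerically:
  x=-4.206: |R|=0.91033 <1
  x=-4.091: |R|=0.88625 <1
  x=-3.605: |R|=0.77586 <1
  x=-2.636: |R|=0.50359 <1
  x=-4.897: |R|=1.04115 >1
  x=-4.797: |R|=1.02356 >1
So |R|<1 on (-4.6667, 0).

(-4.6667,0); λ=-10 ⇒ h* = (14/3)/10 = 0.4667.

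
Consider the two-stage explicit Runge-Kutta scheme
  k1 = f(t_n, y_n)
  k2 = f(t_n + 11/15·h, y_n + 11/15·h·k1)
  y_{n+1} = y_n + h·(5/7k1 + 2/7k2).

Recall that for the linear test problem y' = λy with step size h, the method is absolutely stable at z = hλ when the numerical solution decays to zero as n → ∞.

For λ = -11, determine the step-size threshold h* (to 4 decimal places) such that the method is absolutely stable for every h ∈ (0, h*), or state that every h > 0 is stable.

On y'=λy, z=hλ:
  k1=λy_n ⇒ h·k1=z·y_n;  k2=λ(1+11/15z)y_n ⇒ h·k2=z(1+11/15z)y_n
  y_{n+1}/y_n = 1 + 5/7z + 2/7z(1+11/15z) = 1 + z + 22/105z²
  R(z) = 1 + z + 22/105z².

Need |R(x)|<1, x<0.
x=-0.63: |R|=0.4532
R=1: x+22/105x²=0 ⇒ x=−105/22=-4.7727; min R=1−1/(4·22/105)=-0.1932>−1
Confirm numerically:
  x=-3.896: |R|=0.28432 <1
  x=-3.873: |R|=0.26988 <1
  x=-3.406: |R|=0.02465 <1
  x=-4.956: |R|=1.19031 >1
  x=-4.940: |R|=1.17314 >1
Stable set (-4.7727, 0).

(-4.7727,0); λ=-11 ⇒ h* = (105/22)/11 = 0.4339.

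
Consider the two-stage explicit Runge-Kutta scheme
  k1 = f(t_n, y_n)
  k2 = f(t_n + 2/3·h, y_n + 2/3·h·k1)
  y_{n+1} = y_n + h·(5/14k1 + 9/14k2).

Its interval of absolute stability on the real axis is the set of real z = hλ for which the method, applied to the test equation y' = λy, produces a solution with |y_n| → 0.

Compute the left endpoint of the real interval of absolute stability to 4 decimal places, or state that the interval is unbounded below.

Test eqn y'=λy, z=hλ:
  k1=λy_n ⇒ h·k1=z·y_n;  k2=λ(1+2/3z)y_n ⇒ h·k2=z(1+2/3z)y_n
  y_{n+1}/y_n = 1 + 5/14z + 9/14z(1+2/3z) = 1 + z + 3/7z²
  Hence R(z) = 1 + z + 3/7z².

Find x<0 with |R(x)|<1.
x=-0.89: |R|=0.4495
R=1: x+3/7x²=0 ⇒ x=−7/3=-2.3333; min R=1−1/(4·3/7)=0.4167>−1
Confirm numerically:
  x=-2.099: |R|=0.78920 <1
  x=-1.903: |R|=0.64903 <1
  x=-0.969: |R|=0.43341 <1
  x=-2.929: |R|=1.74773 >1
  x=-2.735: |R|=1.47081 >1
  x=-2.644: |R|=1.35203 >1
Stable set (-2.3333, 0).

left endpoint -2.3333.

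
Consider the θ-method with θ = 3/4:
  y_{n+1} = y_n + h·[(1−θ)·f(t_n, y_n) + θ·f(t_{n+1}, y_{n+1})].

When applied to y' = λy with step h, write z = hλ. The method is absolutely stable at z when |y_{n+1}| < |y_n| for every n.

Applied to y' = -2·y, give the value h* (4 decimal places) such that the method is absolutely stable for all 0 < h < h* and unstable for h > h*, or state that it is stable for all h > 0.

On y'=λy, z=hλ:
  y_{n+1} = y_n + z·[1/4·y_n + 3/4·y_{n+1}] ⇒ (1 − 3/4z)y_{n+1} = (1 + 1/4z)y_n
  Hence R(z) = (1 + 1/4z)/(1 − 3/4z).

Need |R(x)|<1, x<0.
x=-1.74: |R|=0.2451
x=-2: |R|=0.2000
x=-10: |R|=0.1765
x=-100: |R|=0.3158
θ=3/4≥1/2 ⇒ |1+1/4x|<|1−3/4x| ∀x<0 ⇒ interval (−∞,0).

interval (−∞, 0). Any h>0 works for λ=-2.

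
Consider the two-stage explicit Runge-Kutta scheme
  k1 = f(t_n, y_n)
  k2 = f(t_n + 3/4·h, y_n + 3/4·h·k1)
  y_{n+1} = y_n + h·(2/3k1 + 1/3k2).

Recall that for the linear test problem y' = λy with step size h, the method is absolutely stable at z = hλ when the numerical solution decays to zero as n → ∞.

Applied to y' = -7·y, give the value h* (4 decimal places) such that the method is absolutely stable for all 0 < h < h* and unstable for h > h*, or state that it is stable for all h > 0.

(-4.0000,0); λ=-7 ⇒ h* = (4)/7 = 0.5714.

With y'=λy (z=hλ):
  k1=λy_n ⇒ h·k1=z·y_n;  k2=λ(1+3/4z)y_n ⇒ h·k2=z(1+3/4z)y_n
  y_{n+1}/y_n = 1 + 2/3z + 1/3z(1+3/4z) = 1 + z + 1/4z²
  ⇒ R(z) = 1 + z + 1/4z².

Solve |R(x)|<1 on ℝ⁻.
x=-0.55: |R|=0.5256
R=1: x+1/4x²=0 ⇒ x=−4=-4.0000; min R=1−1/(4·1/4)=0.0000>−1
Confirm numerically:
  x=-3.876: |R|=0.87984 <1
  x=-3.749: |R|=0.76475 <1
  x=-3.446: |R|=0.52273 <1
  x=-4.086: |R|=1.08785 >1
  x=-4.023: |R|=1.02313 >1
So |R|<1 on (-4.0000, 0).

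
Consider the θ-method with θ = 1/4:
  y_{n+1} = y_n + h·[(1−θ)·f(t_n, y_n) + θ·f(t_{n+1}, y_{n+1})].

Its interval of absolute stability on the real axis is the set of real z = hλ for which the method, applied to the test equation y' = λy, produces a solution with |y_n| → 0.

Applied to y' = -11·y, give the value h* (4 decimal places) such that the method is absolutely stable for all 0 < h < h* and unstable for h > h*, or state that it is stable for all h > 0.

(-4.0000,0); λ=-11 ⇒ h* = (4)/11 = 0.3636.

With y'=λy (z=hλ):
  y_{n+1} = y_n + z·[3/4·y_n + 1/4·y_{n+1}] ⇒ (1 − 1/4z)y_{n+1} = (1 + 3/4z)y_n
  Hence R(z) = (1 + 3/4z)/(1 − 1/4z).

Solve |R(x)|<1 on ℝ⁻.
x=-0.3: |R|=0.7209
R=−1: 1+3/4x = −1+1/4x ⇒ -1/2x=2 ⇒ x=2/(-1/2)=-4.0000
Confirm numerically:
  x=-3.599: |R|=0.89446 <1
  x=-2.992: |R|=0.71167 <1
  x=-2.672: |R|=0.60192 <1
  x=-2.421: |R|=0.50818 <1
  x=-4.299: |R|=1.07206 >1
  x=-4.201: |R|=1.04902 >1
  x=-4.106: |R|=1.02615 >1
Interval (-4.0000, 0).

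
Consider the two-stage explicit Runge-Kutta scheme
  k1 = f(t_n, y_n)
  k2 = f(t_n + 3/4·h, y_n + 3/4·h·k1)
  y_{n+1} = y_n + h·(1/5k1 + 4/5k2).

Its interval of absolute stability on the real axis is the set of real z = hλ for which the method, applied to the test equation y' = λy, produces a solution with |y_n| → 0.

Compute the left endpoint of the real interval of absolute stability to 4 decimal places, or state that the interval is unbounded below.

On y'=λy, z=hλ:
  k1=λy_n ⇒ h·k1=z·y_n;  k2=λ(1+3/4z)y_n ⇒ h·k2=z(1+3/4z)y_n
  y_{n+1}/y_n = 1 + 1/5z + 4/5z(1+3/4z) = 1 + z + 3/5z²
  ⇒ R(z) = 1 + z + 3/5z².

Boundary: |R(x)|=1, x<0.
x=-1.09: |R|=0.6229
R=1: x+3/5x²=0 ⇒ x=−5/3=-1.6667; min R=1−1/(4·3/5)=0.5833>−1
Confirm numerically:
  x=-1.476: |R|=0.83115 <1
  x=-1.350: |R|=0.74350 <1
  x=-0.868: |R|=0.58405 <1
  x=-0.843: |R|=0.58339 <1
  x=-2.150: |R|=1.62350 >1
  x=-1.836: |R|=1.18654 >1
  x=-1.687: |R|=1.02058 >1
Interval (-1.6667, 0).

left endpoint -1.6667.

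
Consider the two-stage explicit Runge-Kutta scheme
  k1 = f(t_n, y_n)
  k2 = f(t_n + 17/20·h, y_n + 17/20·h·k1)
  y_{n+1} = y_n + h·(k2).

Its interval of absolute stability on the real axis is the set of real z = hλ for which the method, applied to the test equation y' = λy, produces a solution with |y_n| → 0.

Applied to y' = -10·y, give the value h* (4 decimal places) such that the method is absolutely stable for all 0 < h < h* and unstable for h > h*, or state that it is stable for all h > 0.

Set f=λy, z=hλ:
  k1=λy_n ⇒ h·k1=z·y_n;  k2=λ(1+17/20z)y_n ⇒ h·k2=z(1+17/20z)y_n
  y_{n+1}/y_n = 1 + z(1+17/20z) = 1 + z + 17/20z²
  ⇒ R(z) = 1 + z + 17/20z².

Boundary: |R(x)|=1, x<0.
x=-0.4: |R|=0.7360
R=1: x+17/20x²=0 ⇒ x=−20/17=-1.1765; min R=1−1/(4·17/20)=0.7059>−1
Confirm numerically:
  x=-1.130: |R|=0.95536 <1
  x=-1.017: |R|=0.86215 <1
  x=-0.501: |R|=0.71235 <1
  x=-1.464: |R|=1.35780 >1
  x=-1.261: |R|=1.09060 >1
Interval (-1.1765, 0).

(-1.1765,0); λ=-10 ⇒ h* = (20/17)/10 = 0.1176.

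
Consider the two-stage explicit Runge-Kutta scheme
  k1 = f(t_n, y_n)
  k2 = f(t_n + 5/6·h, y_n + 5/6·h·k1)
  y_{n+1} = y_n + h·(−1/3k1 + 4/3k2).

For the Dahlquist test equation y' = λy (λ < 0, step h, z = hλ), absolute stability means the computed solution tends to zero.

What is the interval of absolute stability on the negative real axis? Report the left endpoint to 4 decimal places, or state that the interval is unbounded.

With y'=λy (z=hλ):
  k1=λy_n ⇒ h·k1=z·y_n;  k2=λ(1+5/6z)y_n ⇒ h·k2=z(1+5/6z)y_n
  y_{n+1}/y_n = 1 − 1/3z + 4/3z(1+5/6z) = 1 + z + 10/9z²
  ⇒ R(z) = 1 + z + 10/9z².

Boundary: |R(x)|=1, x<0.
x=-0.43: |R|=0.7754
R=1: x+10/9x²=0 ⇒ x=−9/10=-0.9000; min R=1−1/(4·10/9)=0.7750>−1
Confirm numerically:
  x=-0.653: |R|=0.82079 <1
  x=-0.618: |R|=0.80636 <1
  x=-0.490: |R|=0.77678 <1
  x=-1.431: |R|=1.84429 >1
  x=-1.419: |R|=1.81829 >1
  x=-1.105: |R|=1.25169 >1
Interval (-0.9000, 0).

z∈(-0.9000,0).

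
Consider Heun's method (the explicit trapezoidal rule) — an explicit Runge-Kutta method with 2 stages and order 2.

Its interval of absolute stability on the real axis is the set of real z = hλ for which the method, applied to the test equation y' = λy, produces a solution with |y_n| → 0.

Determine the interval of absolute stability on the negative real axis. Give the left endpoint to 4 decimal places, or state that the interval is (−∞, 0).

On y'=λy, z=hλ:
  order 2, 2-stage ⇒ R(z)=1+z+z^2/2
  (e.g. R(-1.57)=0.66245, |R|=0.66245)

Boundary: |R(x)|=1, x<0.
x=-1.57: |R|=0.6624
|R(-2.34)|=1.3978 |R(-1.42)|=0.5882 |R(-1.18)|=0.5162
Bisect:
  x_lo=-2.4165 |R|=1.5033  x_hi=-0.1086 |R|=0.8973
  mid=-1.26257 |R|=0.53447 →hi
  mid=-1.83956 |R|=0.85243 →hi
  mid=-2.12805 |R|=1.13625 →lo
  mid=-1.98381 |R|=0.98394 →hi
  mid=-2.05593 |R|=1.05749 →lo
  mid=-2.01987 |R|=1.02006 →lo
  mid=-2.00184 |R|=1.00184 →lo
  ...
  [-2.00001,-1.99986] ⇒ x*=-2.0000
So |R|<1 on (-2.0000, 0).

z∈(-2.0000,0).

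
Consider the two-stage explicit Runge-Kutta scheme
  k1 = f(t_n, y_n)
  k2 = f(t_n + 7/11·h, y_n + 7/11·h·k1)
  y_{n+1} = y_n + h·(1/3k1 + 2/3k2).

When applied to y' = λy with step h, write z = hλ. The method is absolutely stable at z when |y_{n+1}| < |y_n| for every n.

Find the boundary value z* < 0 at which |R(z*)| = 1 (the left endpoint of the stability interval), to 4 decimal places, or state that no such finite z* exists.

Test eqn y'=λy, z=hλ:
  k1=λy_n ⇒ h·k1=z·y_n;  k2=λ(1+7/11z)y_n ⇒ h·k2=z(1+7/11z)y_n
  y_{n+1}/y_n = 1 + 1/3z + 2/3z(1+7/11z) = 1 + z + 14/33z²
  R(z) = 1 + z + 14/33z².

Find x<0 with |R(x)|<1.
x=-0.47: |R|=0.6237
R=1: x+14/33x²=0 ⇒ x=−33/14=-2.3571; min R=1−1/(4·14/33)=0.4107>−1
Confirm numerically:
  x=-2.107: |R|=0.77640 <1
  x=-1.212: |R|=0.41119 <1
  x=-1.046: |R|=0.41817 <1
  x=-2.841: |R|=1.58318 >1
  x=-2.768: |R|=1.48247 >1
Stable set (-2.3571, 0).

z* = -2.3571.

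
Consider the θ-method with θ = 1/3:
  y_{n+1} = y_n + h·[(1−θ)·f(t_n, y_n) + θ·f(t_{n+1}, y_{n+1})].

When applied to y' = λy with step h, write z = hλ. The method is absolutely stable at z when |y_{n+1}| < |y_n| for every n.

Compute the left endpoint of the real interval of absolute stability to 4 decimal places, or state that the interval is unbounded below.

z* = -6.0000.

Test eqn y'=λy, z=hλ:
  y_{n+1} = y_n + z·[2/3·y_n + 1/3·y_{n+1}] ⇒ (1 − 1/3z)y_{n+1} = (1 + 2/3z)y_n
  so R(z) = (1 + 2/3z)/(1 − 1/3z).

Need |R(x)|<1, x<0.
x=-1.73: |R|=0.0973
R=−1: 1+2/3x = −1+1/3x ⇒ -1/3x=2 ⇒ x=2/(-1/3)=-6.0000
Confirm numerically:
  x=-5.852: |R|=0.98328 <1
  x=-4.991: |R|=0.87373 <1
  x=-4.843: |R|=0.85248 <1
  x=-6.317: |R|=1.03402 >1
  x=-6.188: |R|=1.02046 >1
  x=-6.045: |R|=1.00498 >1
Stable set (-6.0000, 0).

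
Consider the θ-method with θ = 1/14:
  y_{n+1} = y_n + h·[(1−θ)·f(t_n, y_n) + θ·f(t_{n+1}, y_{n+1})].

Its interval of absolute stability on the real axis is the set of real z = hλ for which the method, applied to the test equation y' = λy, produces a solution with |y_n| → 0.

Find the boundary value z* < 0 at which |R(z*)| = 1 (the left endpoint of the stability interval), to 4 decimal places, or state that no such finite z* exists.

z* = -2.3333.

On y'=λy, z=hλ:
  y_{n+1} = y_n + z·[13/14·y_n + 1/14·y_{n+1}] ⇒ (1 − 1/14z)y_{n+1} = (1 + 13/14z)y_n
  so R(z) = (1 + 13/14z)/(1 − 1/14z).

Find x<0 with |R(x)|<1.
x=-1.03: |R|=0.0406
R=−1: 1+13/14x = −1+1/14x ⇒ -6/7x=2 ⇒ x=2/(-6/7)=-2.3333
Confirm numerically:
  x=-1.752: |R|=0.55714 <1
  x=-1.096: |R|=0.01643 <1
  x=-0.996: |R|=0.07015 <1
  x=-2.569: |R|=1.17068 >1
  x=-2.375: |R|=1.03053 >1
So |R|<1 on (-2.3333, 0).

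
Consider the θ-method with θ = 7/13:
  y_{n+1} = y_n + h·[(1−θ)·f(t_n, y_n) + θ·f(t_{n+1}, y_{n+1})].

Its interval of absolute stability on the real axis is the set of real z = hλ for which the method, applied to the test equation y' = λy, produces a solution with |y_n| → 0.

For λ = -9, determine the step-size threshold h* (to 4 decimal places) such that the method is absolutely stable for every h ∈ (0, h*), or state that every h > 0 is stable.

On y'=λy, z=hλ:
  y_{n+1} = y_n + z·[6/13·y_n + 7/13·y_{n+1}] ⇒ (1 − 7/13z)y_{n+1} = (1 + 6/13z)y_n
  R(z) = (1 + 6/13z)/(1 − 7/13z).

Solve |R(x)|<1 on ℝ⁻.
x=-1.17: |R|=0.2822
x=-2: |R|=0.0370
x=-10: |R|=0.5663
x=-100: |R|=0.8233
θ=7/13≥1/2 ⇒ |1+6/13x|<|1−7/13x| ∀x<0 ⇒ unbounded interval.

unbounded; (−∞, 0). Any h>0 works for λ=-9.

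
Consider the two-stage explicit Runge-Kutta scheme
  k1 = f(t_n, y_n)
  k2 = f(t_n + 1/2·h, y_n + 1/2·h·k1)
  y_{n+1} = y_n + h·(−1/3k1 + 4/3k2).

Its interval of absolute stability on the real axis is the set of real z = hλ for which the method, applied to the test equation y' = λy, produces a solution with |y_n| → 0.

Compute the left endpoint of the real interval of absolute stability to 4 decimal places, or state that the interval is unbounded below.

Test eqn y'=λy, z=hλ:
  k1=λy_n ⇒ h·k1=z·y_n;  k2=λ(1+1/2z)y_n ⇒ h·k2=z(1+1/2z)y_n
  y_{n+1}/y_n = 1 − 1/3z + 4/3z(1+1/2z) = 1 + z + 2/3z²
  Hence R(z) = 1 + z + 2/3z².

Find x<0 with |R(x)|<1.
x=-0.46: |R|=0.6811
R=1: x+2/3x²=0 ⇒ x=−3/2=-1.5000; min R=1−1/(4·2/3)=0.6250>−1
Confirm numerically:
  x=-1.346: |R|=0.86181 <1
  x=-1.126: |R|=0.71925 <1
  x=-1.095: |R|=0.70435 <1
  x=-1.966: |R|=1.61077 >1
So |R|<1 on (-1.5000, 0).

left endpoint -1.5000.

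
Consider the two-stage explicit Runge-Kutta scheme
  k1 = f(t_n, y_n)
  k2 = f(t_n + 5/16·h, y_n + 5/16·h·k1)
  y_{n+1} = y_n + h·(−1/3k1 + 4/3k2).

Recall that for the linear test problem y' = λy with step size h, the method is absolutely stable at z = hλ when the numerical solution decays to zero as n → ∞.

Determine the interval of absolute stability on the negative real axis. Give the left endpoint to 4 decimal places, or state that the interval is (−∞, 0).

(-2.4000, 0).

Set f=λy, z=hλ:
  k1=λy_n ⇒ h·k1=z·y_n;  k2=λ(1+5/16z)y_n ⇒ h·k2=z(1+5/16z)y_n
  y_{n+1}/y_n = 1 − 1/3z + 4/3z(1+5/16z) = 1 + z + 5/12z²
  so R(z) = 1 + z + 5/12z².

Boundary: |R(x)|=1, x<0.
x=-1.74: |R|=0.5215
R=1: x+5/12x²=0 ⇒ x=−12/5=-2.4000; min R=1−1/(4·5/12)=0.4000>−1
Confirm numerically:
  x=-2.305: |R|=0.90876 <1
  x=-1.710: |R|=0.50838 <1
  x=-1.243: |R|=0.40077 <1
  x=-2.883: |R|=1.58020 >1
  x=-2.498: |R|=1.10200 >1
  x=-2.486: |R|=1.08908 >1
Stable set (-2.4000, 0).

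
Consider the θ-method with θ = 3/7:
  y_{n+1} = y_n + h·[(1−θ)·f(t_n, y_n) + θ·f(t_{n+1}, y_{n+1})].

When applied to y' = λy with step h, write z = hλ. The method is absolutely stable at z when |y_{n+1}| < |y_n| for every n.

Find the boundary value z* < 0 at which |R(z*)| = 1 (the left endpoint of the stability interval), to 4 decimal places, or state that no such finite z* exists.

On y'=λy, z=hλ:
  y_{n+1} = y_n + z·[4/7·y_n + 3/7·y_{n+1}] ⇒ (1 − 3/7z)y_{n+1} = (1 + 4/7z)y_n
  Hence R(z) = (1 + 4/7z)/(1 − 3/7z).

Solve |R(x)|<1 on ℝ⁻.
x=-0.37: |R|=0.6806
R=−1: 1+4/7x = −1+3/7x ⇒ -1/7x=2 ⇒ x=2/(-1/7)=-14.0000
Confirm numerically:
  x=-7.646: |R|=0.78776 <1
  x=-6.872: |R|=0.74189 <1
  x=-6.297: |R|=0.70248 <1
  x=-14.558: |R|=1.01101 >1
  x=-14.358: |R|=1.00715 >1
So |R|<1 on (-14.0000, 0).

left endpoint -14.0000.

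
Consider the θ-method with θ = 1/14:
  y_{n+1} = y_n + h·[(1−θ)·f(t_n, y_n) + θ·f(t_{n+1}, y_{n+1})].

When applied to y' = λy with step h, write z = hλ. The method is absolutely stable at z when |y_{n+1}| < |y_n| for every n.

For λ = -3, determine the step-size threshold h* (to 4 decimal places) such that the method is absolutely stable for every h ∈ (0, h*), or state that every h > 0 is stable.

(-2.3333,0); λ=-3 ⇒ h* = (7/3)/3 = 0.7778.

With y'=λy (z=hλ):
  y_{n+1} = y_n + z·[13/14·y_n + 1/14·y_{n+1}] ⇒ (1 − 1/14z)y_{n+1} = (1 + 13/14z)y_n
  R(z) = (1 + 13/14z)/(1 − 1/14z).

Find x<0 with |R(x)|<1.
x=-0.49: |R|=0.5266
R=−1: 1+13/14x = −1+1/14x ⇒ -6/7x=2 ⇒ x=2/(-6/7)=-2.3333
Confirm numerically:
  x=-2.114: |R|=0.83666 <1
  x=-1.987: |R|=0.74004 <1
  x=-1.401: |R|=0.27355 <1
  x=-1.275: |R|=0.16858 <1
  x=-2.696: |R|=1.26066 >1
  x=-2.516: |R|=1.13272 >1
Stable set (-2.3333, 0).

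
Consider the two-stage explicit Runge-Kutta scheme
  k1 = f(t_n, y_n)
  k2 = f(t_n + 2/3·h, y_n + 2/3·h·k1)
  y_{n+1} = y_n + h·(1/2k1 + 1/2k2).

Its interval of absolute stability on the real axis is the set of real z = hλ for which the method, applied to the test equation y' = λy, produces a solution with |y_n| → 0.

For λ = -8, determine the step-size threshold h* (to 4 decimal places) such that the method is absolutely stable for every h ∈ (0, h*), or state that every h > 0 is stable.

On y'=λy, z=hλ:
  k1=λy_n ⇒ h·k1=z·y_n;  k2=λ(1+2/3z)y_n ⇒ h·k2=z(1+2/3z)y_n
  y_{n+1}/y_n = 1 + 1/2z + 1/2z(1+2/3z) = 1 + z + 1/3z²
  R(z) = 1 + z + 1/3z².

Boundary: |R(x)|=1, x<0.
x=-0.88: |R|=0.3781
R=1: x+1/3x²=0 ⇒ x=−3=-3.0000; min R=1−1/(4·1/3)=0.2500>−1
Confirm numerically:
  x=-2.555: |R|=0.62101 <1
  x=-2.124: |R|=0.37979 <1
  x=-2.082: |R|=0.36291 <1
  x=-1.645: |R|=0.25701 <1
  x=-3.575: |R|=1.68521 >1
  x=-3.139: |R|=1.14544 >1
Interval (-3.0000, 0).

(-3.0000,0); λ=-8 ⇒ h* = (3)/8 = 0.3750.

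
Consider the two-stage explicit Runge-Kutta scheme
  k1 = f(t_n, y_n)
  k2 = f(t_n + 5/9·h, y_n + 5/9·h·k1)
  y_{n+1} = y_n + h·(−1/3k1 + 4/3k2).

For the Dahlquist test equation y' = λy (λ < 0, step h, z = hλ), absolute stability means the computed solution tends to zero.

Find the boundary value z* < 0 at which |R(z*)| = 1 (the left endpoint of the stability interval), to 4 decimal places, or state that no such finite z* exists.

Test eqn y'=λy, z=hλ:
  k1=λy_n ⇒ h·k1=z·y_n;  k2=λ(1+5/9z)y_n ⇒ h·k2=z(1+5/9z)y_n
  y_{n+1}/y_n = 1 − 1/3z + 4/3z(1+5/9z) = 1 + z + 20/27z²
  R(z) = 1 + z + 20/27z².

Need |R(x)|<1, x<0.
x=-1.37: |R|=1.0203
R=1: x+20/27x²=0 ⇒ x=−27/20=-1.3500; min R=1−1/(4·20/27)=0.6625>−1
Confirm numerically:
  x=-1.322: |R|=0.97258 <1
  x=-1.113: |R|=0.80461 <1
  x=-0.670: |R|=0.66252 <1
  x=-1.600: |R|=1.29630 >1
  x=-1.509: |R|=1.17773 >1
  x=-1.502: |R|=1.16911 >1
Interval (-1.3500, 0).

z* = -1.3500.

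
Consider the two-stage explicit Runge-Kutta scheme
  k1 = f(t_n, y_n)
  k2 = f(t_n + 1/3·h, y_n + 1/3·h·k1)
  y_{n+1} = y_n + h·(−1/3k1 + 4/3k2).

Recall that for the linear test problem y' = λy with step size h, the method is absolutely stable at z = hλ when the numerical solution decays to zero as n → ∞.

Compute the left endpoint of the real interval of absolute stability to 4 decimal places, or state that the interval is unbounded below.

Set f=λy, z=hλ:
  k1=λy_n ⇒ h·k1=z·y_n;  k2=λ(1+1/3z)y_n ⇒ h·k2=z(1+1/3z)y_n
  y_{n+1}/y_n = 1 − 1/3z + 4/3z(1+1/3z) = 1 + z + 4/9z²
  ⇒ R(z) = 1 + z + 4/9z².

Need |R(x)|<1, x<0.
x=-1.23: |R|=0.4424
R=1: x+4/9x²=0 ⇒ x=−9/4=-2.2500; min R=1−1/(4·4/9)=0.4375>−1
Confirm numerically:
  x=-2.202: |R|=0.95302 <1
  x=-1.400: |R|=0.47111 <1
  x=-1.365: |R|=0.46310 <1
  x=-1.320: |R|=0.45440 <1
  x=-2.669: |R|=1.49703 >1
  x=-2.414: |R|=1.17595 >1
So |R|<1 on (-2.2500, 0).

z* = -2.2500.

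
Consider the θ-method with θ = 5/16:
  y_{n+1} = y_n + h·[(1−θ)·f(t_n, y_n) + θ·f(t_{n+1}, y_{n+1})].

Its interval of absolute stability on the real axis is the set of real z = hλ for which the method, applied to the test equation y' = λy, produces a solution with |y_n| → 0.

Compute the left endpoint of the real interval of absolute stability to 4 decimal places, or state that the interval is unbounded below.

z* = -5.3333.

With y'=λy (z=hλ):
  y_{n+1} = y_n + z·[11/16·y_n + 5/16·y_{n+1}] ⇒ (1 − 5/16z)y_{n+1} = (1 + 11/16z)y_n
  so R(z) = (1 + 11/16z)/(1 − 5/16z).

Solve |R(x)|<1 on ℝ⁻.
x=-1.38: |R|=0.0358
R=−1: 1+11/16x = −1+5/16x ⇒ -3/8x=2 ⇒ x=2/(-3/8)=-5.3333
Confirm numerically:
  x=-4.509: |R|=0.87168 <1
  x=-4.382: |R|=0.84943 <1
  x=-3.735: |R|=0.72343 <1
  x=-5.773: |R|=1.05880 >1
  x=-5.586: |R|=1.03451 >1
Stable set (-5.3333, 0).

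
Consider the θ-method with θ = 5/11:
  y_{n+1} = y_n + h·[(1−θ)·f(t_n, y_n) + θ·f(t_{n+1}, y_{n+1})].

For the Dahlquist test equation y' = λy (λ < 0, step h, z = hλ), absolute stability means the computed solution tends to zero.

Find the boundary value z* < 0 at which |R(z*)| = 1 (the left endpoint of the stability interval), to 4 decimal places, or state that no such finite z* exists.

On y'=λy, z=hλ:
  y_{n+1} = y_n + z·[6/11·y_n + 5/11·y_{n+1}] ⇒ (1 − 5/11z)y_{n+1} = (1 + 6/11z)y_n
  ⇒ R(z) = (1 + 6/11z)/(1 − 5/11z).

Boundary: |R(x)|=1, x<0.
x=-0.31: |R|=0.7283
R=−1: 1+6/11x = −1+5/11x ⇒ -1/11x=2 ⇒ x=2/(-1/11)=-22.0000
Confirm numerically:
  x=-14.299: |R|=0.90665 <1
  x=-12.339: |R|=0.86710 <1
  x=-12.044: |R|=0.86021 <1
  x=-10.280: |R|=0.81218 <1
  x=-22.445: |R|=1.00361 >1
  x=-22.318: |R|=1.00259 >1
  x=-22.195: |R|=1.00160 >1
Stable set (-22.0000, 0).

z* = -22.0000.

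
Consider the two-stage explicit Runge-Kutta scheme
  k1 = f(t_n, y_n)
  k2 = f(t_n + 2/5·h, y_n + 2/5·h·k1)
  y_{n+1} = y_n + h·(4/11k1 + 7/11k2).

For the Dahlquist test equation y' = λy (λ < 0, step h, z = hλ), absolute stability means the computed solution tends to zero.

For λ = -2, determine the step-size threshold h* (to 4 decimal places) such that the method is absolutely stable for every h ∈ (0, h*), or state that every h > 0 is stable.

With y'=λy (z=hλ):
  k1=λy_n ⇒ h·k1=z·y_n;  k2=λ(1+2/5z)y_n ⇒ h·k2=z(1+2/5z)y_n
  y_{n+1}/y_n = 1 + 4/11z + 7/11z(1+2/5z) = 1 + z + 14/55z²
  ⇒ R(z) = 1 + z + 14/55z².

Find x<0 with |R(x)|<1.
x=-1.39: |R|=0.1018
R=1: x+14/55x²=0 ⇒ x=−55/14=-3.9286; min R=1−1/(4·14/55)=0.0179>−1
Confirm numerically:
  x=-2.985: |R|=0.28306 <1
  x=-2.548: |R|=0.10459 <1
  x=-2.458: |R|=0.07990 <1
  x=-4.527: |R|=1.68959 >1
  x=-4.144: |R|=1.22724 >1
  x=-3.971: |R|=1.04289 >1
Stable set (-3.9286, 0).

(-3.9286,0); λ=-2 ⇒ h* = (55/14)/2 = 1.9643.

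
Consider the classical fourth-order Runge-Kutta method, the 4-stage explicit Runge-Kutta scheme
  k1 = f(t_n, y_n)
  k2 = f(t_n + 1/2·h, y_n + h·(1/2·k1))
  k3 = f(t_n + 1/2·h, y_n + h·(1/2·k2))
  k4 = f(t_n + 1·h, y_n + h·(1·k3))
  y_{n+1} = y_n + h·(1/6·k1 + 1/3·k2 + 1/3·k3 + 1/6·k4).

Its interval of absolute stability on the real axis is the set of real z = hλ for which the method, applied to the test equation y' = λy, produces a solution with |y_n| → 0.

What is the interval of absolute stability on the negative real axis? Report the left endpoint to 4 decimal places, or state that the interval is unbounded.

z∈(-2.7853,0).

Set f=λy, z=hλ:
  order 4, 4-stage ⇒ R(z)=1+z+z^2/2+z^3/6+z^4/24
  (e.g. R(-0.63)=0.53334, |R|=0.53334)

Solve |R(x)|<1 on ℝ⁻.
x=-0.63: |R|=0.5333
|R(-2.95)|=1.2781 |R(-2.07)|=0.3592 |R(-0.6)|=0.5494
Bisect:
  x_lo=-3.5642 |R|=2.9652  x_hi=-0.2356 |R|=0.7901
  mid=-1.89987 |R|=0.30481 →hi
  mid=-2.73201 |R|=0.92259 →hi
  mid=-3.14808 |R|=1.69968 →lo
  mid=-2.94005 |R|=1.25952 →lo
  mid=-2.83603 |R|=1.07923 →lo
  mid=-2.78402 |R|=0.99808 →hi
  mid=-2.81002 |R|=1.03793 →lo
  mid=-2.79702 |R|=1.01783 →lo
  ...
  [-2.78544,-2.78524] ⇒ x*=-2.7853
So |R|<1 on (-2.7853, 0).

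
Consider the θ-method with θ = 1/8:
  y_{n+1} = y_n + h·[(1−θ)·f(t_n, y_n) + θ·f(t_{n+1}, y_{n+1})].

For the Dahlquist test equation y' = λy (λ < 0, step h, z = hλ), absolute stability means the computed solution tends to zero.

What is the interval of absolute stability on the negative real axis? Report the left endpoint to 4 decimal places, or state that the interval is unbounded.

Test eqn y'=λy, z=hλ:
  y_{n+1} = y_n + z·[7/8·y_n + 1/8·y_{n+1}] ⇒ (1 − 1/8z)y_{n+1} = (1 + 7/8z)y_n
  ⇒ R(z) = (1 + 7/8z)/(1 − 1/8z).

Boundary: |R(x)|=1, x<0.
x=-0.56: |R|=0.4766
R=−1: 1+7/8x = −1+1/8x ⇒ -3/4x=2 ⇒ x=2/(-3/4)=-2.6667
Confirm numerically:
  x=-2.179: |R|=0.71255 <1
  x=-1.903: |R|=0.53731 <1
  x=-1.556: |R|=0.30264 <1
  x=-1.397: |R|=0.18932 <1
  x=-3.222: |R|=1.29692 >1
  x=-3.191: |R|=1.28112 >1
  x=-2.841: |R|=1.09649 >1
Stable set (-2.6667, 0).

z∈(-2.6667,0).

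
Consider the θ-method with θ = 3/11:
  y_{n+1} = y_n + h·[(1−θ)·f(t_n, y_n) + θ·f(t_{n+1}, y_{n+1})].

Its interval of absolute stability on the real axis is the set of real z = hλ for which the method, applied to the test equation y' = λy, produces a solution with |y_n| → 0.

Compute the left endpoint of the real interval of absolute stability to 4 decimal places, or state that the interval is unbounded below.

left endpoint -4.4000.

On y'=λy, z=hλ:
  y_{n+1} = y_n + z·[8/11·y_n + 3/11·y_{n+1}] ⇒ (1 − 3/11z)y_{n+1} = (1 + 8/11z)y_n
  ⇒ R(z) = (1 + 8/11z)/(1 − 3/11z).

Boundary: |R(x)|=1, x<0.
x=-0.9: |R|=0.2774
R=−1: 1+8/11x = −1+3/11x ⇒ -5/11x=2 ⇒ x=2/(-5/11)=-4.4000
Confirm numerically:
  x=-4.010: |R|=0.91533 <1
  x=-3.052: |R|=0.66561 <1
  x=-2.738: |R|=0.56750 <1
  x=-2.718: |R|=0.56093 <1
  x=-4.828: |R|=1.08397 >1
  x=-4.644: |R|=1.04893 >1
  x=-4.491: |R|=1.01859 >1
So |R|<1 on (-4.4000, 0).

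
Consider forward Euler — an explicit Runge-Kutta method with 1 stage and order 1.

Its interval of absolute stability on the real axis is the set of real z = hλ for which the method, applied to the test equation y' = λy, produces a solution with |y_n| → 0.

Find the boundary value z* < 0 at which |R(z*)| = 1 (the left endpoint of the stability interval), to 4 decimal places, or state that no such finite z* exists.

With y'=λy (z=hλ):
  order 1, 1-stage ⇒ R(z)=1+z
  (e.g. R(-0.36)=0.64000, |R|=0.64000)

Need |R(x)|<1, x<0.
x=-0.36: |R|=0.6400
|R(-2.38)|=1.3800 |R(-1.1)|=0.1000 |R(-0.69)|=0.3100
Bisect:
  x_lo=-2.7782 |R|=1.7782  x_hi=-0.1641 |R|=0.8359
  mid=-1.47116 |R|=0.47116 →hi
  mid=-2.12466 |R|=1.12466 →lo
  mid=-1.79791 |R|=0.79791 →hi
  mid=-1.96129 |R|=0.96129 →hi
  mid=-2.04297 |R|=1.04297 →lo
  mid=-2.00213 |R|=1.00213 →lo
  mid=-1.98171 |R|=0.98171 →hi
  mid=-1.99192 |R|=0.99192 →hi
  mid=-1.99703 |R|=0.99703 →hi
  mid=-1.99958 |R|=0.99958 →hi
  ...
  [-2.00006,-1.99990] ⇒ x*=-2.0000
So |R|<1 on (-2.0000, 0).

left endpoint -2.0000.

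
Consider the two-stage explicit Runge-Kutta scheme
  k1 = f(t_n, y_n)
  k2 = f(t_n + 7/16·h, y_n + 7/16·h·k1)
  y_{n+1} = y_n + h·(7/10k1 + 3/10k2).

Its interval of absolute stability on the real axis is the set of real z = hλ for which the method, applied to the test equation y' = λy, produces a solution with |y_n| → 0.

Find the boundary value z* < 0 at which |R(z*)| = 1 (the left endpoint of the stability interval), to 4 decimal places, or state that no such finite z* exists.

On y'=λy, z=hλ:
  k1=λy_n ⇒ h·k1=z·y_n;  k2=λ(1+7/16z)y_n ⇒ h·k2=z(1+7/16z)y_n
  y_{n+1}/y_n = 1 + 7/10z + 3/10z(1+7/16z) = 1 + z + 21/160z²
  Hence R(z) = 1 + z + 21/160z².

Need |R(x)|<1, x<0.
x=-0.44: |R|=0.5854
R=1: x+21/160x²=0 ⇒ x=−160/21=-7.6190; min R=1−1/(4·21/160)=-0.9048>−1
Confirm numerically:
  x=-6.257: |R|=0.11856 <1
  x=-6.193: |R|=0.15914 <1
  x=-5.810: |R|=0.37951 <1
  x=-7.973: |R|=1.37040 >1
  x=-7.930: |R|=1.32364 >1
  x=-7.776: |R|=1.16019 >1
Stable set (-7.6190, 0).

z* = -7.6190.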